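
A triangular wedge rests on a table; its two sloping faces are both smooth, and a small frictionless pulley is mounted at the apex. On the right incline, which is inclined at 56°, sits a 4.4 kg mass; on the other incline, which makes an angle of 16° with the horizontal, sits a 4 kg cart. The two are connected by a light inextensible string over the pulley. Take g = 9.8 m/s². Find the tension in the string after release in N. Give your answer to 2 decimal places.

22.68 N

Resolve each weight along its own incline: the 4.4 kg mass has component 4.4 × 9.8 × sin 56° = 35.748 N down its slope, and the 4 kg mass has 4 × 9.8 × sin 16° = 10.805 N down its slope.
The 4.4 kg side's 35.748 N exceeds the other side's 10.805 N, so that mass slides down and the 4 kg mass slides up. Taking that direction as positive, Newton's second law for the whole system gives 35.748 − 10.805 = (4.4 + 4) a, so a = 24.943 / 8.4 = 2.9694 m/s².
For the 4 kg mass (up-slope positive): T − 10.805 = 4 × 2.9694, so T = 22.683 N.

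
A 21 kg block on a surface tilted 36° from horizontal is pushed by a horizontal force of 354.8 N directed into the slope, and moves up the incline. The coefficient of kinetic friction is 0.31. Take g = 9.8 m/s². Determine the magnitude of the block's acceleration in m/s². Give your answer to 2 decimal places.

The horizontal push has components F cos 36° = 354.8 × 0.8090 = 287.033 N up the incline and F sin 36° = 354.8 × 0.5878 = 208.551 N pressing into the surface.
The normal force is therefore N = mg cos 36° + F sin 36° = 166.492 + 208.551 = 375.043 N, and kinetic friction down the slope is μN = 0.31 × 375.043 = 116.263 N.
Along the incline: F cos 36° − mg sin 36° − μN = ma, so 287.033 − 120.969 − 116.263 = 21 a, giving a = 2.3715 m/s².

2.37 m/s²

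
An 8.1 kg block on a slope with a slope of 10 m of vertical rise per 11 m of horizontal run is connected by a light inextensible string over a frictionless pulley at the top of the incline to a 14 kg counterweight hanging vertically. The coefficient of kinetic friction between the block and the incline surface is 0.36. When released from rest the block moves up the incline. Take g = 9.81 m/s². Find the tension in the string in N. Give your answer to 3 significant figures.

For the block on the incline: the weight component along the slope is m₁g sin 42.27° = 8.1 × 9.81 × 0.6727 = 53.453 N and the normal force is N = m₁g cos 42.27° = 58.796 N.
Kinetic friction opposes the block's motion up the incline: f = μN = 0.36 × 58.796 = 21.167 N acting down the slope.
Newton's second law for the block (up-slope positive): T − 53.453 − 21.167 = 8.1 a. For the hanging counterweight (downward positive): 14 × 9.81 − T = 14 a.
Adding the two equations eliminates T: 62.720 = 22.1 a, so a = 2.8380 m/s².
Then from the hanging counterweight's equation, T = 14 × (9.81 − 2.8380) = 97.608 N.

97.6 N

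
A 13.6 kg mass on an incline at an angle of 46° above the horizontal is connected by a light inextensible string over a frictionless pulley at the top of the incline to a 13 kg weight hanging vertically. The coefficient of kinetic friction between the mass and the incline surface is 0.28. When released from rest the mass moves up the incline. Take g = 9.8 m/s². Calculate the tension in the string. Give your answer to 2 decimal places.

124.66 N

For the mass on the incline: the weight component along the slope is m₁g sin 46° = 13.6 × 9.8 × 0.7193 = 95.868 N and the normal force is N = m₁g cos 46° = 92.584 N.
Kinetic friction opposes the mass's motion up the incline: f = μN = 0.28 × 92.584 = 25.924 N acting down the slope.
Newton's second law for the mass (up-slope positive): T − 95.868 − 25.924 = 13.6 a. For the hanging weight (downward positive): 13 × 9.8 − T = 13 a.
Adding the two equations eliminates T: 5.608 = 26.6 a, so a = 0.2108 m/s².
Then from the hanging weight's equation, T = 13 × (9.8 − 0.2108) = 124.660 N.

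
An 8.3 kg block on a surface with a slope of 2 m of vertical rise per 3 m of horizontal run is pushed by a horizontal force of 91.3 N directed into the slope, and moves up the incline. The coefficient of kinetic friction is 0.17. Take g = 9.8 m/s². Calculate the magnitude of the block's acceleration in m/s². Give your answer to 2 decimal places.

The horizontal push has components F cos 33.69° = 91.3 × 0.8321 = 75.971 N up the incline and F sin 33.69° = 91.3 × 0.5547 = 50.644 N pressing into the surface.
The normal force is therefore N = mg cos 33.69° + F sin 33.69° = 67.683 + 50.644 = 118.327 N, and kinetic friction down the slope is μN = 0.17 × 118.327 = 20.116 N.
Along the incline: F cos 33.69° − mg sin 33.69° − μN = ma, so 75.971 − 45.119 − 20.116 = 8.3 a, giving a = 1.2935 m/s².

1.29 m/s²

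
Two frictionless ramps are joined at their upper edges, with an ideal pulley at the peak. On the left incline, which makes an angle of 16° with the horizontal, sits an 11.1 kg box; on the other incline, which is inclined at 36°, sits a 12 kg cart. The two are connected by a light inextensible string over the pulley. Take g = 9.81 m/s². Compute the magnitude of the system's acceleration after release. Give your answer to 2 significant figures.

1.7 m/s²

Resolve each weight along its own incline: the 11.1 kg mass has component 11.1 × 9.81 × sin 16° = 30.014 N down its slope, and the 12 kg mass has 12 × 9.81 × sin 36° = 69.194 N down its slope.
The 12 kg side's 69.194 N exceeds the other side's 30.014 N, so that mass slides down and the 11.1 kg mass slides up. Taking that direction as positive, Newton's second law for the whole system gives 69.194 − 30.014 = (11.1 + 12) a, so a = 39.180 / 23.1 = 1.6961 m/s².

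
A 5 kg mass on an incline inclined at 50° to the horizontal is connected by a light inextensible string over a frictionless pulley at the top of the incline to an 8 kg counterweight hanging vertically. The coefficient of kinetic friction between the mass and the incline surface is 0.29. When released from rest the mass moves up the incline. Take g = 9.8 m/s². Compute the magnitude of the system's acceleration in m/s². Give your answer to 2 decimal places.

2.44 m/s²

For the mass on the incline: the weight component along the slope is m₁g sin 50° = 5 × 9.8 × 0.7660 = 37.534 N and the normal force is N = m₁g cos 50° = 31.497 N.
Kinetic friction opposes the mass's motion up the incline: f = μN = 0.29 × 31.497 = 9.134 N acting down the slope.
Newton's second law for the mass (up-slope positive): T − 37.534 − 9.134 = 5 a. For the hanging counterweight (downward positive): 8 × 9.8 − T = 8 a.
Adding the two equations eliminates T: 31.732 = 13 a, so a = 2.4409 m/s².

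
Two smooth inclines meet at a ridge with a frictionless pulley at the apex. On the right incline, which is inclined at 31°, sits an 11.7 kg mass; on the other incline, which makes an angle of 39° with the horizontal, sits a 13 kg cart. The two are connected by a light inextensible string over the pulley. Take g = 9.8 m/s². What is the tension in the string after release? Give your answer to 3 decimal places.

Resolve each weight along its own incline: the 11.7 kg mass has component 11.7 × 9.8 × sin 31° = 59.054 N down its slope, and the 13 kg mass has 13 × 9.8 × sin 39° = 80.175 N down its slope.
The 13 kg side's 80.175 N exceeds the other side's 59.054 N, so that mass slides down and the 11.7 kg mass slides up. Taking that direction as positive, Newton's second law for the whole system gives 80.175 − 59.054 = (11.7 + 13) a, so a = 21.121 / 24.7 = 0.8551 m/s².
For the 11.7 kg mass (up-slope positive): T − 59.054 = 11.7 × 0.8551, so T = 69.059 N.

69.059 N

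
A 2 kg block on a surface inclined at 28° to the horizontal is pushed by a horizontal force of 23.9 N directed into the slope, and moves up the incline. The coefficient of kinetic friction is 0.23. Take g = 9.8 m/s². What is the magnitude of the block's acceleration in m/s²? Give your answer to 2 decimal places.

2.67 m/s²

The horizontal push has components F cos 28° = 23.9 × 0.8829 = 21.101 N up the incline and F sin 28° = 23.9 × 0.4695 = 11.221 N pressing into the surface.
The normal force is therefore N = mg cos 28° + F sin 28° = 17.305 + 11.221 = 28.526 N, and kinetic friction down the slope is μN = 0.23 × 28.526 = 6.561 N.
Along the incline: F cos 28° − mg sin 28° − μN = ma, so 21.101 − 9.202 − 6.561 = 2 a, giving a = 2.6690 m/s².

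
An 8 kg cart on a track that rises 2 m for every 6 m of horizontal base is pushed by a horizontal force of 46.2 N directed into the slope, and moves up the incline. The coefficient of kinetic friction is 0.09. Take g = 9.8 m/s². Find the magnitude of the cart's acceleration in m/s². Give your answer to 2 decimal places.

1.38 m/s²

The horizontal push has components F cos 18.43° = 46.2 × 0.9487 = 43.830 N up the incline and F sin 18.43° = 46.2 × 0.3162 = 14.608 N pressing into the surface.
The normal force is therefore N = mg cos 18.43° + F sin 18.43° = 74.378 + 14.608 = 88.986 N, and kinetic friction down the slope is μN = 0.09 × 88.986 = 8.009 N.
Along the incline: F cos 18.43° − mg sin 18.43° − μN = ma, so 43.830 − 24.790 − 8.009 = 8 a, giving a = 1.3789 m/s².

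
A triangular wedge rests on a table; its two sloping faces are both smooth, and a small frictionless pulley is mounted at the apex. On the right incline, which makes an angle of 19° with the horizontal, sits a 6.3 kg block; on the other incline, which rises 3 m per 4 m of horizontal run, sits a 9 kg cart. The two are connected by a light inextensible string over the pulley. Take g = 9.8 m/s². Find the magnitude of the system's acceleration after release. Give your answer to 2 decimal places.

Resolve each weight along its own incline: the 6.3 kg mass has component 6.3 × 9.8 × sin 19° = 20.101 N down its slope, and the 9 kg mass has 9 × 9.8 × sin 36.87° = 52.920 N down its slope.
The 9 kg side's 52.920 N exceeds the other side's 20.101 N, so that mass slides down and the 6.3 kg mass slides up. Taking that direction as positive, Newton's second law for the whole system gives 52.920 − 20.101 = (6.3 + 9) a, so a = 32.819 / 15.3 = 2.1450 m/s².

2.15 m/s²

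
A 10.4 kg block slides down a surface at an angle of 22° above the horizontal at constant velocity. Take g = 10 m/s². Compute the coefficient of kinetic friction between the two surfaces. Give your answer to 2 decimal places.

At constant velocity the net force along the incline is zero: mg sin 22° = μ mg cos 22°.
So μ = tan 22° = 0.3746 / 0.9272 = 0.4040.

0.40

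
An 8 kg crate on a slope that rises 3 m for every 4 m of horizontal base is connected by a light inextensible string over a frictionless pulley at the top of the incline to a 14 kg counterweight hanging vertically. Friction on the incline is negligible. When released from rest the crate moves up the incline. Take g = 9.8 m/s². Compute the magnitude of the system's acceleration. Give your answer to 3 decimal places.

For the crate on the incline: the weight component along the slope is m₁g sin 36.87° = 8 × 9.8 × 0.6000 = 47.040 N and the normal force is N = m₁g cos 36.87° = 62.720 N.
Newton's second law for the crate (up-slope positive): T − 47.040 = 8 a. For the hanging counterweight (downward positive): 14 × 9.8 − T = 14 a.
Adding the two equations eliminates T: 90.160 = 22 a, so a = 4.0982 m/s².

4.098 m/s²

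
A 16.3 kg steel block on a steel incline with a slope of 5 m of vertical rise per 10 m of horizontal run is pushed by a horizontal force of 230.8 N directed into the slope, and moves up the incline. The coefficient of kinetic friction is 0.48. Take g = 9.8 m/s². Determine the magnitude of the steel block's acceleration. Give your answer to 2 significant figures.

The horizontal push has components F cos 26.57° = 230.8 × 0.8944 = 206.428 N up the incline and F sin 26.57° = 230.8 × 0.4472 = 103.214 N pressing into the surface.
The normal force is therefore N = mg cos 26.57° + F sin 26.57° = 142.871 + 103.214 = 246.085 N, and kinetic friction down the slope is μN = 0.48 × 246.085 = 118.121 N.
Along the incline: F cos 26.57° − mg sin 26.57° − μN = ma, so 206.428 − 71.436 − 118.121 = 16.3 a, giving a = 1.0350 m/s².

1.0 m/s²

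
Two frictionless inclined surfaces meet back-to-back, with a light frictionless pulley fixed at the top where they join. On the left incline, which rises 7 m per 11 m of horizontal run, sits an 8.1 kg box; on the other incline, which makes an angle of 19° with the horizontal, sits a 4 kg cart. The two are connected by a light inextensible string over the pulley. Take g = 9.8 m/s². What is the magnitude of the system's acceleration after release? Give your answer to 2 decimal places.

Resolve each weight along its own incline: the 8.1 kg mass has component 8.1 × 9.8 × sin 32.47° = 42.617 N down its slope, and the 4 kg mass has 4 × 9.8 × sin 19° = 12.762 N down its slope.
The 8.1 kg side's 42.617 N exceeds the other side's 12.762 N, so that mass slides down and the 4 kg mass slides up. Taking that direction as positive, Newton's second law for the whole system gives 42.617 − 12.762 = (8.1 + 4) a, so a = 29.855 / 12.1 = 2.4674 m/s².

2.47 m/s²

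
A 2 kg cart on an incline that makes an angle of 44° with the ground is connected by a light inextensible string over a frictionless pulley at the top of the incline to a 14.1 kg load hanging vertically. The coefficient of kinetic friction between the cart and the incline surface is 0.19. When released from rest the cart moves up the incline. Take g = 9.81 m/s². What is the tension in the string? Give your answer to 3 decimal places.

For the cart on the incline: the weight component along the slope is m₁g sin 44° = 2 × 9.81 × 0.6947 = 13.630 N and the normal force is N = m₁g cos 44° = 14.113 N.
Kinetic friction opposes the cart's motion up the incline: f = μN = 0.19 × 14.113 = 2.681 N acting down the slope.
Newton's second law for the cart (up-slope positive): T − 13.630 − 2.681 = 2 a. For the hanging load (downward positive): 14.1 × 9.81 − T = 14.1 a.
Adding the two equations eliminates T: 122.010 = 16.1 a, so a = 7.5783 m/s².
Then from the hanging load's equation, T = 14.1 × (9.81 − 7.5783) = 31.467 N.

31.467 N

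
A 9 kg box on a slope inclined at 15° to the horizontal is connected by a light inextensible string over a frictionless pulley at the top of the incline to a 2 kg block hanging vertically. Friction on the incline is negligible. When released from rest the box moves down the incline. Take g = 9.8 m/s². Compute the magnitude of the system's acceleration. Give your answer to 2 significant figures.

0.29 m/s²

For the box on the incline: the weight component along the slope is m₁g sin 15° = 9 × 9.8 × 0.2588 = 22.826 N and the normal force is N = m₁g cos 15° = 85.195 N.
Newton's second law for the box (down-slope positive): 22.826 − T = 9 a. For the hanging block (upward positive): T − 2 × 9.8 = 2 a.
Adding the two equations eliminates T: 3.226 = 11 a, so a = 0.2933 m/s².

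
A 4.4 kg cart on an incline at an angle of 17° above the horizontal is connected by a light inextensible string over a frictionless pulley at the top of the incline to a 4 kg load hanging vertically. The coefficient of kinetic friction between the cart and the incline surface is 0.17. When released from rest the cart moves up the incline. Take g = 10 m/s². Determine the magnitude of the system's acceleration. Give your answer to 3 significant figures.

2.38 m/s²

For the cart on the incline: the weight component along the slope is m₁g sin 17° = 4.4 × 10 × 0.2924 = 12.866 N and the normal force is N = m₁g cos 17° = 42.077 N.
Kinetic friction opposes the cart's motion up the incline: f = μN = 0.17 × 42.077 = 7.153 N acting down the slope.
Newton's second law for the cart (up-slope positive): T − 12.866 − 7.153 = 4.4 a. For the hanging load (downward positive): 4 × 10 − T = 4 a.
Adding the two equations eliminates T: 19.981 = 8.4 a, so a = 2.3787 m/s².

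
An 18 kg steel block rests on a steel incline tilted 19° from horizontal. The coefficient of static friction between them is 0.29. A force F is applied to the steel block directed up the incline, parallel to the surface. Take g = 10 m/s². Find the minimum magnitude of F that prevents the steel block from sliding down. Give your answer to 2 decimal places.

9.25 N

The normal force is N = mg cos 19° = 170.193 N. With F at its minimum the steel block is on the verge of sliding down, so static friction is at its maximum μ_s N = 0.29 × 170.193 = 49.356 N and acts up the slope.
Equilibrium along the incline: F + μ_s N = mg sin 19°, so F = 58.602 − 49.356 = 9.246 N.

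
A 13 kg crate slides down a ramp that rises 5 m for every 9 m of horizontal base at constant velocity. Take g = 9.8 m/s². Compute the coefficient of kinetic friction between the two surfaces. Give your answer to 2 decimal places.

0.56

At constant velocity the net force along the incline is zero: mg sin 29.05° = μ mg cos 29.05°.
So μ = tan 29.05° = 0.4856 / 0.8742 = 0.5555.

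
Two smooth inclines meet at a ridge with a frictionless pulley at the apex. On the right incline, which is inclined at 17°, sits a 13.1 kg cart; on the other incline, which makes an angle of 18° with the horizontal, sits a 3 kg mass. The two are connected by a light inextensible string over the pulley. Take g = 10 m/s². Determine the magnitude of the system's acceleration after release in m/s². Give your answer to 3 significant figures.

Resolve each weight along its own incline: the 13.1 kg mass has component 13.1 × 10 × sin 17° = 38.301 N down its slope, and the 3 kg mass has 3 × 10 × sin 18° = 9.271 N down its slope.
The 13.1 kg side's 38.301 N exceeds the other side's 9.271 N, so that mass slides down and the 3 kg mass slides up. Taking that direction as positive, Newton's second law for the whole system gives 38.301 − 9.271 = (13.1 + 3) a, so a = 29.030 / 16.1 = 1.8031 m/s².

1.80 m/s²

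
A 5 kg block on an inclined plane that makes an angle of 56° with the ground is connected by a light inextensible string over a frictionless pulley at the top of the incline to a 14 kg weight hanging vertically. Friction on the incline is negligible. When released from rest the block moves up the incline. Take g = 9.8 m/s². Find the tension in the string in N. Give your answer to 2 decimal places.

For the block on the incline: the weight component along the slope is m₁g sin 56° = 5 × 9.8 × 0.8290 = 40.621 N and the normal force is N = m₁g cos 56° = 27.400 N.
Newton's second law for the block (up-slope positive): T − 40.621 = 5 a. For the hanging weight (downward positive): 14 × 9.8 − T = 14 a.
Adding the two equations eliminates T: 96.579 = 19 a, so a = 5.0831 m/s².
Then from the hanging weight's equation, T = 14 × (9.8 − 5.0831) = 66.037 N.

66.04 N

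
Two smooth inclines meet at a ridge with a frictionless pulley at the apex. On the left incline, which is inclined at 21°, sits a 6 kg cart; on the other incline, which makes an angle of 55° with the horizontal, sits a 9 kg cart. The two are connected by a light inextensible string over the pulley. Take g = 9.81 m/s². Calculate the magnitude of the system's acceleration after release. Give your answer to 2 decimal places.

Resolve each weight along its own incline: the 6 kg mass has component 6 × 9.81 × sin 21° = 21.094 N down its slope, and the 9 kg mass has 9 × 9.81 × sin 55° = 72.323 N down its slope.
The 9 kg side's 72.323 N exceeds the other side's 21.094 N, so that mass slides down and the 6 kg mass slides up. Taking that direction as positive, Newton's second law for the whole system gives 72.323 − 21.094 = (6 + 9) a, so a = 51.229 / 15 = 3.4153 m/s².

3.42 m/s²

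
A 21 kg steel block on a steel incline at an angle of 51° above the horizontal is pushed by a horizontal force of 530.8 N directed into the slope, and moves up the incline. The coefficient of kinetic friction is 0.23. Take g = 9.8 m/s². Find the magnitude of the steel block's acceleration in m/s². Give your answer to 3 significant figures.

2.35 m/s²

The horizontal push has components F cos 51° = 530.8 × 0.6293 = 334.032 N up the incline and F sin 51° = 530.8 × 0.7771 = 412.485 N pressing into the surface.
The normal force is therefore N = mg cos 51° + F sin 51° = 129.510 + 412.485 = 541.995 N, and kinetic friction down the slope is μN = 0.23 × 541.995 = 124.659 N.
Along the incline: F cos 51° − mg sin 51° − μN = ma, so 334.032 − 159.927 − 124.659 = 21 a, giving a = 2.3546 m/s².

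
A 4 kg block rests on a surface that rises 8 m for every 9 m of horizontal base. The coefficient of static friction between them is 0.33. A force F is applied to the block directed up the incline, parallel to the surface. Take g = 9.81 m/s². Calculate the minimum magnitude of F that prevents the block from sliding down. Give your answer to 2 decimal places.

16.39 N

The normal force is N = mg cos 41.63° = 29.328 N. With F at its minimum the block is on the verge of sliding down, so static friction is at its maximum μ_s N = 0.33 × 29.328 = 9.678 N and acts up the slope.
Equilibrium along the incline: F + μ_s N = mg sin 41.63°, so F = 26.070 − 9.678 = 16.392 N.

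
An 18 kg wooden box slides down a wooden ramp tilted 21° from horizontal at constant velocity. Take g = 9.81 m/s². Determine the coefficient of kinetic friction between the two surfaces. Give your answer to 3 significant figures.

0.384

At constant velocity the net force along the incline is zero: mg sin 21° = μ mg cos 21°.
So μ = tan 21° = 0.3584 / 0.9336 = 0.3839.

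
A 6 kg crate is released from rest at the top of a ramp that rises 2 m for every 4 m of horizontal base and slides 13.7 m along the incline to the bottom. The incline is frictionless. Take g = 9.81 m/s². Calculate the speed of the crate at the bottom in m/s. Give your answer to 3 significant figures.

The weight component along the incline is mg sin 26.57° = 26.323 N and the normal force is N = mg cos 26.57° = 52.646 N.
With no friction, a = g sin 26.57° = 4.3872 m/s².
Starting from rest over a distance of 13.7 m, v² = 2aL = 2 × 4.3872 × 13.7 = 120.2093, so v = 10.9640 m/s.

11.0 m/s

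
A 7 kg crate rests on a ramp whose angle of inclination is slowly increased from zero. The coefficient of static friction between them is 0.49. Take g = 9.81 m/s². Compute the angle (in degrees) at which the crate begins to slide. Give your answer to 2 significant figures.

26°

At the threshold of sliding, static friction is at its maximum μ_s N and exactly balances the weight component along the incline: mg sin θ = μ_s mg cos θ.
Hence tan θ = μ_s = 0.49, so θ = arctan(0.49) = 26.1049°.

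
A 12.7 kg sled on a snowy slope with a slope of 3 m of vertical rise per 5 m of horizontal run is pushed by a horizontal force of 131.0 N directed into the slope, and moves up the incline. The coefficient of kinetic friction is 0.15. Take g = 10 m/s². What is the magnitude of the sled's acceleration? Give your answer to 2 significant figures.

The horizontal push has components F cos 30.96° = 131.0 × 0.8575 = 112.333 N up the incline and F sin 30.96° = 131.0 × 0.5145 = 67.399 N pressing into the surface.
The normal force is therefore N = mg cos 30.96° + F sin 30.96° = 108.903 + 67.399 = 176.302 N, and kinetic friction down the slope is μN = 0.15 × 176.302 = 26.445 N.
Along the incline: F cos 30.96° − mg sin 30.96° − μN = ma, so 112.333 − 65.341 − 26.445 = 12.7 a, giving a = 1.6179 m/s².

1.6 m/s²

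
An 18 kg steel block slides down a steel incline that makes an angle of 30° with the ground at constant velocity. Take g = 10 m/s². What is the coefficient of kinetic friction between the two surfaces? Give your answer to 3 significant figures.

At constant velocity the net force along the incline is zero: mg sin 30° = μ mg cos 30°.
So μ = tan 30° = 0.5000 / 0.8660 = 0.5774.

0.577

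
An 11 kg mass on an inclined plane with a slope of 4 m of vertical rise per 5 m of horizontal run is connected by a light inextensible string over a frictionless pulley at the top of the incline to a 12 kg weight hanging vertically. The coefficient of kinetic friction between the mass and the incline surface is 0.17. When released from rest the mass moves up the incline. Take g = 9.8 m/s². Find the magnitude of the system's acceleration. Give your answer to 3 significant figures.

1.56 m/s²

For the mass on the incline: the weight component along the slope is m₁g sin 38.66° = 11 × 9.8 × 0.6247 = 67.343 N and the normal force is N = m₁g cos 38.66° = 84.178 N.
Kinetic friction opposes the mass's motion up the incline: f = μN = 0.17 × 84.178 = 14.310 N acting down the slope.
Newton's second law for the mass (up-slope positive): T − 67.343 − 14.310 = 11 a. For the hanging weight (downward positive): 12 × 9.8 − T = 12 a.
Adding the two equations eliminates T: 35.947 = 23 a, so a = 1.5629 m/s².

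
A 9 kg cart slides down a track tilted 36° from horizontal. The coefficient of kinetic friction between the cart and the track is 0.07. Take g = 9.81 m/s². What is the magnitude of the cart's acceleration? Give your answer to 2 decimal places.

Resolving the weight along the incline: the component pulling the cart down the slope is mg sin 36° = 9 × 9.81 × 0.5878 = 51.897 N, and the normal force is N = mg cos 36° = 9 × 9.81 × 0.8090 = 71.427 N.
Kinetic friction acts up the slope with magnitude f = μN = 0.07 × 71.427 = 5.000 N.
Net force along the incline is 51.897 − 5.000 = 46.897 N, so a = 46.897 / 9 = 5.2108 m/s².

5.21 m/s²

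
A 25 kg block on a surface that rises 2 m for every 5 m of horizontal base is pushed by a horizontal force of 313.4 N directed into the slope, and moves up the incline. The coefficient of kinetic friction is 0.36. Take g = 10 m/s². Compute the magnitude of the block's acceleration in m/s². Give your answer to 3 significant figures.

The horizontal push has components F cos 21.80° = 313.4 × 0.9285 = 290.992 N up the incline and F sin 21.80° = 313.4 × 0.3714 = 116.397 N pressing into the surface.
The normal force is therefore N = mg cos 21.80° + F sin 21.80° = 232.125 + 116.397 = 348.522 N, and kinetic friction down the slope is μN = 0.36 × 348.522 = 125.468 N.
Along the incline: F cos 21.80° − mg sin 21.80° − μN = ma, so 290.992 − 92.850 − 125.468 = 25 a, giving a = 2.9070 m/s².

2.91 m/s²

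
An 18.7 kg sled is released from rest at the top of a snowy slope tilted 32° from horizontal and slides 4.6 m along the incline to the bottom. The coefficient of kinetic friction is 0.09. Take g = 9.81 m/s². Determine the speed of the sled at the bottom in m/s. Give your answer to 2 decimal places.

The weight component along the incline is mg sin 32° = 97.212 N and the normal force is N = mg cos 32° = 155.572 N.
Friction up the slope is f = μN = 0.09 × 155.572 = 14.001 N, so the net downslope force is 97.212 − 14.001 = 83.211 N and a = 83.211 / 18.7 = 4.4498 m/s².
Starting from rest over a distance of 4.6 m, v² = 2aL = 2 × 4.4498 × 4.6 = 40.9382, so v = 6.3983 m/s.

6.40 m/s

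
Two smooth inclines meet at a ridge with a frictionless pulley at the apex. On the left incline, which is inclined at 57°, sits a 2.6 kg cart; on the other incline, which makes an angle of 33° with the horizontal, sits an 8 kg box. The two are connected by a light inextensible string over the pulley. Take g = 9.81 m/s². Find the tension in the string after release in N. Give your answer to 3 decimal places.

Resolve each weight along its own incline: the 2.6 kg mass has component 2.6 × 9.81 × sin 57° = 21.391 N down its slope, and the 8 kg mass has 8 × 9.81 × sin 33° = 42.743 N down its slope.
The 8 kg side's 42.743 N exceeds the other side's 21.391 N, so that mass slides down and the 2.6 kg mass slides up. Taking that direction as positive, Newton's second law for the whole system gives 42.743 − 21.391 = (2.6 + 8) a, so a = 21.352 / 10.6 = 2.0143 m/s².
For the 2.6 kg mass (up-slope positive): T − 21.391 = 2.6 × 2.0143, so T = 26.628 N.

26.628 N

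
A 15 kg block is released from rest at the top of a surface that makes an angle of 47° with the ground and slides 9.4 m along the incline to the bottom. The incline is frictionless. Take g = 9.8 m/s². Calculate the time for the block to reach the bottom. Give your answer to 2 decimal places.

1.62 s

The weight component along the incline is mg sin 47° = 107.509 N and the normal force is N = mg cos 47° = 100.254 N.
With no friction, a = g sin 47° = 7.1673 m/s².
Starting from rest, L = ½at², so t = √(2L/a) = √(2 × 9.4 / 7.1673) = 1.6196 s.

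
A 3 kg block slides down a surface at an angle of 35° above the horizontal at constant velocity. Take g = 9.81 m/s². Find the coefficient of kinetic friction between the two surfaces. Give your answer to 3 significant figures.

At constant velocity the net force along the incline is zero: mg sin 35° = μ mg cos 35°.
So μ = tan 35° = 0.5736 / 0.8192 = 0.7002.

0.700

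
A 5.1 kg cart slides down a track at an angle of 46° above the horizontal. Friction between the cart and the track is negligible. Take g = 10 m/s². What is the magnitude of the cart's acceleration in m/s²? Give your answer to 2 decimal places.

Resolving the weight along the incline: the component pulling the cart down the slope is mg sin 46° = 5.1 × 10 × 0.7193 = 36.684 N, and the normal force is N = mg cos 46° = 5.1 × 10 × 0.6947 = 35.430 N.
With no friction the net force along the incline is 36.684 N, so a = g sin 46° = 36.684 / 5.1 = 7.1929 m/s².

7.19 m/s²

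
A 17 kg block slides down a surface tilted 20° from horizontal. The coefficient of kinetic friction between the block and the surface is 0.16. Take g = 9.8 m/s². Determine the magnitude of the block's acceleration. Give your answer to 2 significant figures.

1.9 m/s²

Resolving the weight along the incline: the component pulling the block down the slope is mg sin 20° = 17 × 9.8 × 0.3420 = 56.977 N, and the normal force is N = mg cos 20° = 17 × 9.8 × 0.9397 = 156.554 N.
Kinetic friction acts up the slope with magnitude f = μN = 0.16 × 156.554 = 25.049 N.
Net force along the incline is 56.977 − 25.049 = 31.928 N, so a = 31.928 / 17 = 1.8781 m/s².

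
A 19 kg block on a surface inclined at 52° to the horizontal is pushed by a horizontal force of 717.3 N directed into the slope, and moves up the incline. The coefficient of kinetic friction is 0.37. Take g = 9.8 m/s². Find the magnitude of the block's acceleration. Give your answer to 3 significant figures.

2.28 m/s²

The horizontal push has components F cos 52° = 717.3 × 0.6157 = 441.642 N up the incline and F sin 52° = 717.3 × 0.7880 = 565.232 N pressing into the surface.
The normal force is therefore N = mg cos 52° + F sin 52° = 114.643 + 565.232 = 679.875 N, and kinetic friction down the slope is μN = 0.37 × 679.875 = 251.554 N.
Along the incline: F cos 52° − mg sin 52° − μN = ma, so 441.642 − 146.726 − 251.554 = 19 a, giving a = 2.2822 m/s².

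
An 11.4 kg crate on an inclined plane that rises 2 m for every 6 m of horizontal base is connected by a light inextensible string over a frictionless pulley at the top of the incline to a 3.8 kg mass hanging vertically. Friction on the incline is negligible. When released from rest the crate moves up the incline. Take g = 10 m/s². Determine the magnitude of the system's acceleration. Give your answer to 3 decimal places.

For the crate on the incline: the weight component along the slope is m₁g sin 18.43° = 11.4 × 10 × 0.3162 = 36.047 N and the normal force is N = m₁g cos 18.43° = 108.150 N.
Newton's second law for the crate (up-slope positive): T − 36.047 = 11.4 a. For the hanging mass (downward positive): 3.8 × 10 − T = 3.8 a.
Adding the two equations eliminates T: 1.953 = 15.2 a, so a = 0.1285 m/s².

0.128 m/s²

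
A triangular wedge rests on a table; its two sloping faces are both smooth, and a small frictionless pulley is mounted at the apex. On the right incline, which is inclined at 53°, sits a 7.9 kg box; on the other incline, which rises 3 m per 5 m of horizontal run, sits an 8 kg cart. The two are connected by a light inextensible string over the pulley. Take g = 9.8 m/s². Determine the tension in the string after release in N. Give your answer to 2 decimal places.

51.15 N

Resolve each weight along its own incline: the 7.9 kg mass has component 7.9 × 9.8 × sin 53° = 61.830 N down its slope, and the 8 kg mass has 8 × 9.8 × sin 30.96° = 40.336 N down its slope.
The 7.9 kg side's 61.830 N exceeds the other side's 40.336 N, so that mass slides down and the 8 kg mass slides up. Taking that direction as positive, Newton's second law for the whole system gives 61.830 − 40.336 = (7.9 + 8) a, so a = 21.494 / 15.9 = 1.3518 m/s².
For the 8 kg mass (up-slope positive): T − 40.336 = 8 × 1.3518, so T = 51.150 N.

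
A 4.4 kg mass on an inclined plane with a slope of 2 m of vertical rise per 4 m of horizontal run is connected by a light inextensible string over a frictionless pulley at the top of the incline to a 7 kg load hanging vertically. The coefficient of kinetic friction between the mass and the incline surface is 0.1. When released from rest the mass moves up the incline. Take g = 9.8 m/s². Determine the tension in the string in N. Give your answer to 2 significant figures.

41 N

For the mass on the incline: the weight component along the slope is m₁g sin 26.57° = 4.4 × 9.8 × 0.4472 = 19.283 N and the normal force is N = m₁g cos 26.57° = 38.568 N.
Kinetic friction opposes the mass's motion up the incline: f = μN = 0.1 × 38.568 = 3.857 N acting down the slope.
Newton's second law for the mass (up-slope positive): T − 19.283 − 3.857 = 4.4 a. For the hanging load (downward positive): 7 × 9.8 − T = 7 a.
Adding the two equations eliminates T: 45.460 = 11.4 a, so a = 3.9877 m/s².
Then from the hanging load's equation, T = 7 × (9.8 − 3.9877) = 40.686 N.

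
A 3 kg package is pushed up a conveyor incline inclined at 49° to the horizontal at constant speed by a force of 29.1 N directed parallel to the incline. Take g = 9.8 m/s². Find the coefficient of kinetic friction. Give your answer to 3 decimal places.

0.358

At constant speed ΣF = 0 along the incline. The applied 29.1 N acts up the slope; the weight component mg sin 49° = 22.188 N and kinetic friction μN both act down the slope.
So 29.1 = 22.188 + μ × 19.288, giving μ = (29.1 − 22.188) / 19.288 = 0.3584.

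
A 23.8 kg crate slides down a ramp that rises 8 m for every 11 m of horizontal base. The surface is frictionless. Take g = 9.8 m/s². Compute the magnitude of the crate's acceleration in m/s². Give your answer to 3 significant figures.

5.76 m/s²

Resolving the weight along the incline: the component pulling the crate down the slope is mg sin 36.03° = 23.8 × 9.8 × 0.5882 = 137.192 N, and the normal force is N = mg cos 36.03° = 23.8 × 9.8 × 0.8087 = 188.621 N.
With no friction the net force along the incline is 137.192 N, so a = g sin 36.03° = 137.192 / 23.8 = 5.7644 m/s².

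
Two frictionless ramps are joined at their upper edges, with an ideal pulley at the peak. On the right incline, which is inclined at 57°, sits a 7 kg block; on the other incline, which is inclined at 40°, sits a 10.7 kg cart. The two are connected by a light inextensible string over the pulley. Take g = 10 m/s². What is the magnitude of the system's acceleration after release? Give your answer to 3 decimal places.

Resolve each weight along its own incline: the 7 kg mass has component 7 × 10 × sin 57° = 58.707 N down its slope, and the 10.7 kg mass has 10.7 × 10 × sin 40° = 68.778 N down its slope.
The 10.7 kg side's 68.778 N exceeds the other side's 58.707 N, so that mass slides down and the 7 kg mass slides up. Taking that direction as positive, Newton's second law for the whole system gives 68.778 − 58.707 = (7 + 10.7) a, so a = 10.071 / 17.7 = 0.5690 m/s².

0.569 m/s²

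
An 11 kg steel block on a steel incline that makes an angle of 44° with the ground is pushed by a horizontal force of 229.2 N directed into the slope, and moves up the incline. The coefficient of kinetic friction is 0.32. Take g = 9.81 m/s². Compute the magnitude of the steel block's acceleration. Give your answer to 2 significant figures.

1.3 m/s²

The horizontal push has components F cos 44° = 229.2 × 0.7193 = 164.864 N up the incline and F sin 44° = 229.2 × 0.6947 = 159.225 N pressing into the surface.
The normal force is therefore N = mg cos 44° + F sin 44° = 77.620 + 159.225 = 236.845 N, and kinetic friction down the slope is μN = 0.32 × 236.845 = 75.790 N.
Along the incline: F cos 44° − mg sin 44° − μN = ma, so 164.864 − 74.965 − 75.790 = 11 a, giving a = 1.2826 m/s².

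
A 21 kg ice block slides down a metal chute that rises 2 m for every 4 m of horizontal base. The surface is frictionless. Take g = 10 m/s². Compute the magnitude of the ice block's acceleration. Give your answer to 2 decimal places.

Resolving the weight along the incline: the component pulling the ice block down the slope is mg sin 26.57° = 21 × 10 × 0.4472 = 93.912 N, and the normal force is N = mg cos 26.57° = 21 × 10 × 0.8944 = 187.824 N.
With no friction the net force along the incline is 93.912 N, so a = g sin 26.57° = 93.912 / 21 = 4.4720 m/s².

4.47 m/s²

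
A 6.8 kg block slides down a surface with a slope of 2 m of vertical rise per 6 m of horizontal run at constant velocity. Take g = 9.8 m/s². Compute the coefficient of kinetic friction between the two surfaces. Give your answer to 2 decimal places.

At constant velocity the net force along the incline is zero: mg sin 18.43° = μ mg cos 18.43°.
So μ = tan 18.43° = 0.3162 / 0.9487 = 0.3333.

0.33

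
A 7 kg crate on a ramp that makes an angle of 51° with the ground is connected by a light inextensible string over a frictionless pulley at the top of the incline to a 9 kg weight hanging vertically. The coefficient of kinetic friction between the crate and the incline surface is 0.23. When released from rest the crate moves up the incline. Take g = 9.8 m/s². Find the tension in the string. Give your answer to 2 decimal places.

For the crate on the incline: the weight component along the slope is m₁g sin 51° = 7 × 9.8 × 0.7771 = 53.309 N and the normal force is N = m₁g cos 51° = 43.171 N.
Kinetic friction opposes the crate's motion up the incline: f = μN = 0.23 × 43.171 = 9.929 N acting down the slope.
Newton's second law for the crate (up-slope positive): T − 53.309 − 9.929 = 7 a. For the hanging weight (downward positive): 9 × 9.8 − T = 9 a.
Adding the two equations eliminates T: 24.962 = 16 a, so a = 1.5601 m/s².
Then from the hanging weight's equation, T = 9 × (9.8 − 1.5601) = 74.159 N.

74.16 N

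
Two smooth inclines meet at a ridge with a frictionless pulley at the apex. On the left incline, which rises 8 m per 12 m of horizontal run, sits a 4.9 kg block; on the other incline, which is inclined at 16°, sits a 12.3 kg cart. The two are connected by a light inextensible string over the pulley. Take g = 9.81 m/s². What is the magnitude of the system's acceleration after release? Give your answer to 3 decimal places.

Resolve each weight along its own incline: the 4.9 kg mass has component 4.9 × 9.81 × sin 33.69° = 26.664 N down its slope, and the 12.3 kg mass has 12.3 × 9.81 × sin 16° = 33.259 N down its slope.
The 12.3 kg side's 33.259 N exceeds the other side's 26.664 N, so that mass slides down and the 4.9 kg mass slides up. Taking that direction as positive, Newton's second law for the whole system gives 33.259 − 26.664 = (4.9 + 12.3) a, so a = 6.595 / 17.2 = 0.3834 m/s².

0.383 m/s²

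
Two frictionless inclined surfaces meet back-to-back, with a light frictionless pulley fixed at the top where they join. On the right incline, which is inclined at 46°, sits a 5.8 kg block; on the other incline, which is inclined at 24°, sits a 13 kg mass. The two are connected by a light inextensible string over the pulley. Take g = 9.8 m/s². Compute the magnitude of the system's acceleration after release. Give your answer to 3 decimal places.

Resolve each weight along its own incline: the 5.8 kg mass has component 5.8 × 9.8 × sin 46° = 40.887 N down its slope, and the 13 kg mass has 13 × 9.8 × sin 24° = 51.818 N down its slope.
The 13 kg side's 51.818 N exceeds the other side's 40.887 N, so that mass slides down and the 5.8 kg mass slides up. Taking that direction as positive, Newton's second law for the whole system gives 51.818 − 40.887 = (5.8 + 13) a, so a = 10.931 / 18.8 = 0.5814 m/s².

0.581 m/s²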